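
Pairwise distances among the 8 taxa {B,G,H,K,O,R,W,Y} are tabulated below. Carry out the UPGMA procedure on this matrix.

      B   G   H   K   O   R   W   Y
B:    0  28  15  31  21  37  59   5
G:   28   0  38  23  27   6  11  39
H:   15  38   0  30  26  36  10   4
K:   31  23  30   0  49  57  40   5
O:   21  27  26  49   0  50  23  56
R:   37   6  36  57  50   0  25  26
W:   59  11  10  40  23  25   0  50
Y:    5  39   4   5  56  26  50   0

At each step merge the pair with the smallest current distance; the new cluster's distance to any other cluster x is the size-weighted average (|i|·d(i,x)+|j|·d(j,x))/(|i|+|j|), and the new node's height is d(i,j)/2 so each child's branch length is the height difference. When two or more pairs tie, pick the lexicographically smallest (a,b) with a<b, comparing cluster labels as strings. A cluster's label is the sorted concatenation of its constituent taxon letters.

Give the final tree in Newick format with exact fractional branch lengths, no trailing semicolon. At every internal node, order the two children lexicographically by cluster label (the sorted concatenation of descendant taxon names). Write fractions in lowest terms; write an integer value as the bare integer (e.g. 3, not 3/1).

iteration 1: select H,Y (d=4); attach at lengths (2, 2); label the merged cluster HY
  updated: d(B,HY)=10, d(G,HY)=77/2, d(HY,K)=35/2, d(HY,O)=41, d(HY,R)=31, d(HY,W)=30
iteration 2: select G,R (d=6); attach at lengths (3, 3); label the merged cluster GR
  updated: d(B,GR)=65/2, d(GR,HY)=139/4, d(GR,K)=40, d(GR,O)=77/2, d(GR,W)=18
iteration 3: select B,HY (d=10); attach at lengths (5, 3); label the merged cluster BHY
  updated: d(BHY,GR)=34, d(BHY,K)=22, d(BHY,O)=103/3, d(BHY,W)=119/3
iteration 4: select GR,W (d=18); attach at lengths (6, 9); label the merged cluster GRW
  updated: d(BHY,GRW)=323/9, d(GRW,K)=40, d(GRW,O)=100/3
iteration 5: select BHY,K (d=22); attach at lengths (6, 11); label the merged cluster BHKY
  updated: d(BHKY,GRW)=443/12, d(BHKY,O)=38
iteration 6: select GRW,O (d=100/3); attach at lengths (23/3, 50/3); label the merged cluster GORW
  updated: d(BHKY,GORW)=595/16
iteration 7: select BHKY,GORW (d=595/16); attach at lengths (243/32, 185/96); label the merged cluster BGHKORWY
final tree: (((B:5,(H:2,Y:2):3):6,K:11):243/32,(((G:3,R:3):6,W:9):23/3,O:50/3):185/96)
total length: 4025/48

(((B:5,(H:2,Y:2):3):6,K:11):243/32,(((G:3,R:3):6,W:9):23/3,O:50/3):185/96)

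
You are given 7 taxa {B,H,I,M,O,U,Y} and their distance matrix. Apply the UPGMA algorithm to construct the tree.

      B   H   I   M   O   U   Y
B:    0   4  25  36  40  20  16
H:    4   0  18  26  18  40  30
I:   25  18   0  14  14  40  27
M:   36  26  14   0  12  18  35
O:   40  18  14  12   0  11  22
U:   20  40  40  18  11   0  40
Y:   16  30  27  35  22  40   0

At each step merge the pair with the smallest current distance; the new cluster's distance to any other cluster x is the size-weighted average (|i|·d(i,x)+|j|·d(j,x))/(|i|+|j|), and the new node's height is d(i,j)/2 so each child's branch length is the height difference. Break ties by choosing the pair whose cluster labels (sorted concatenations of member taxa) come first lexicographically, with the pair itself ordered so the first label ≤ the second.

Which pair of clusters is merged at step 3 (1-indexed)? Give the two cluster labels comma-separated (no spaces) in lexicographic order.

I,M

step 1: merge (B,H) at d=4; branch lengths B→2, H→2; new cluster BH
  updated: d(BH,I)=43/2, d(BH,M)=31, d(BH,O)=29, d(BH,U)=30, d(BH,Y)=23
step 2: merge (O,U) at d=11; branch lengths O→11/2, U→11/2; new cluster OU
  updated: d(BH,OU)=59/2, d(I,OU)=27, d(M,OU)=15, d(OU,Y)=31
step 3: merge (I,M) at d=14; branch lengths I→7, M→7; new cluster IM
  updated: d(BH,IM)=105/4, d(IM,OU)=21, d(IM,Y)=31
step 4: merge (IM,OU) at d=21; branch lengths IM→7/2, OU→5; new cluster IMOU
  updated: d(BH,IMOU)=223/8, d(IMOU,Y)=31
step 5: merge (BH,Y) at d=23; branch lengths BH→19/2, Y→23/2; new cluster BHY
  updated: d(BHY,IMOU)=347/12
step 6: merge (BHY,IMOU) at d=347/12; branch lengths BHY→71/24, IMOU→95/24; new cluster BHIMOUY
final tree: (((B:2,H:2):19/2,Y:23/2):71/24,((I:7,M:7):7/2,(O:11/2,U:11/2):5):95/24)
total length: 785/12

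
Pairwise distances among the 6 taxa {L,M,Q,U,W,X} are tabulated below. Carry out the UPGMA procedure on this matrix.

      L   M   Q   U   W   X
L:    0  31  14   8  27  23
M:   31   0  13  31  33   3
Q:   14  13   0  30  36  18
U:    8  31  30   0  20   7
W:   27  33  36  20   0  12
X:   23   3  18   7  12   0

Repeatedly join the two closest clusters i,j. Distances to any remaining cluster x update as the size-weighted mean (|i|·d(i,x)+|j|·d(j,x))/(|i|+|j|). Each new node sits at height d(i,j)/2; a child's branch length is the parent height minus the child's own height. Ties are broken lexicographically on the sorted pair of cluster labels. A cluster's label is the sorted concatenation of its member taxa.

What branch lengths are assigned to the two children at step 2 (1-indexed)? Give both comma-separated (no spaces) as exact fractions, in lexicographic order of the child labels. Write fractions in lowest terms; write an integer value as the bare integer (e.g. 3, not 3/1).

4,4

iteration 1: select M,X (d=3); attach at lengths (3/2, 3/2); label the merged cluster MX
  updated: d(L,MX)=27, d(MX,Q)=31/2, d(MX,U)=19, d(MX,W)=45/2
iteration 2: select L,U (d=8); attach at lengths (4, 4); label the merged cluster LU
  updated: d(LU,MX)=23, d(LU,Q)=22, d(LU,W)=47/2
iteration 3: select MX,Q (d=31/2); attach at lengths (25/4, 31/4); label the merged cluster MQX
  updated: d(LU,MQX)=68/3, d(MQX,W)=27
iteration 4: select LU,MQX (d=68/3); attach at lengths (22/3, 43/12); label the merged cluster LMQUX
  updated: d(LMQUX,W)=128/5
iteration 5: select LMQUX,W (d=128/5); attach at lengths (22/15, 64/5); label the merged cluster LMQUWX
final tree: (((L:4,U:4):22/3,((M:3/2,X:3/2):25/4,Q:31/4):43/12):22/15,W:64/5)
total length: 3011/60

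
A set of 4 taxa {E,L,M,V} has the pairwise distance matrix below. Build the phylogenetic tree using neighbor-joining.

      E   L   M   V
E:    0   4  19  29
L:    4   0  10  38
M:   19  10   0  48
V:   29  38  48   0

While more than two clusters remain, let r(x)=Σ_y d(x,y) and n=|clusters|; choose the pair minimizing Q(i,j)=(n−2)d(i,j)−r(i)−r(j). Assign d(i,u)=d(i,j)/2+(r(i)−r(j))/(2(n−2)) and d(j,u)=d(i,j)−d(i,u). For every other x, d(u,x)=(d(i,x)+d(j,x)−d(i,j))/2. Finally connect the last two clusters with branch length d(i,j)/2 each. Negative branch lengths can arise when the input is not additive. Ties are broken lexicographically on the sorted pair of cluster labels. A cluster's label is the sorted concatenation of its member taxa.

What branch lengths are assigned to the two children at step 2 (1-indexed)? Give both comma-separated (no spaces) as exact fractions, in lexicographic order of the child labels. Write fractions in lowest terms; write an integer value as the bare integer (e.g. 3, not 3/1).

step 1: merge (E,V) at d=29, Q=-109; branch lengths E→-5/4, V→121/4; new cluster EV
  updated: d(EV,L)=13/2, d(EV,M)=19
step 2: merge (EV,L) at d=13/2, Q=-71/2; branch lengths EV→31/4, L→-5/4; new cluster ELV
  updated: d(ELV,M)=45/4
step 3: merge (ELV,M) at d=45/4; branch lengths ELV→45/8, M→45/8; new cluster ELMV
final tree: (((E:-5/4,V:121/4):31/4,L:-5/4):45/8,M:45/8)
total length: 187/4

31/4,-5/4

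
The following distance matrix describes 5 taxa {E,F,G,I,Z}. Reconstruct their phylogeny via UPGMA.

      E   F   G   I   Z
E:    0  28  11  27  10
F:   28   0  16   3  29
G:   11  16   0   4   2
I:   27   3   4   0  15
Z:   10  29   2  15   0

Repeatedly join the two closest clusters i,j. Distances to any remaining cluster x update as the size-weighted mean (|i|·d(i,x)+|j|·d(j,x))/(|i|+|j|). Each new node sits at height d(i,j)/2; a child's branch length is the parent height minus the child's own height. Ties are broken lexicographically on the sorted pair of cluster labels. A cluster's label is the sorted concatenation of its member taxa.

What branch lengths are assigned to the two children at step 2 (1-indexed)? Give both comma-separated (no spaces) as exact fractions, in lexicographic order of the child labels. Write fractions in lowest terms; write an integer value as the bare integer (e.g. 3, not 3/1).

3/2,3/2

1. join G+Z (d=2) ⇒ GZ; edges |G|=1, |Z|=1
  updated: d(E,GZ)=21/2, d(F,GZ)=45/2, d(GZ,I)=19/2
2. join F+I (d=3) ⇒ FI; edges |F|=3/2, |I|=3/2
  updated: d(E,FI)=55/2, d(FI,GZ)=16
3. join E+GZ (d=21/2) ⇒ EGZ; edges |E|=21/4, |GZ|=17/4
  updated: d(EGZ,FI)=119/6
4. join EGZ+FI (d=119/6) ⇒ EFGIZ; edges |EGZ|=14/3, |FI|=101/12
final tree: ((E:21/4,(G:1,Z:1):17/4):14/3,(F:3/2,I:3/2):101/12)
total length: 331/12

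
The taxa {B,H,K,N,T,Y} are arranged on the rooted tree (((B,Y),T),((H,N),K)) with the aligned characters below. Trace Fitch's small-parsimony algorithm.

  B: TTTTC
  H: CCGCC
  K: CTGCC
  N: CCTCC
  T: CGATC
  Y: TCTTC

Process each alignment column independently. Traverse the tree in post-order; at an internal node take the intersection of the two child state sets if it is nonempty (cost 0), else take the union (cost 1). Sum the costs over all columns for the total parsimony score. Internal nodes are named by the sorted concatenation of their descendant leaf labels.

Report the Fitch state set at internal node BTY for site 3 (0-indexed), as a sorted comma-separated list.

site 0, node BY: B={T} ∩ Y={T} → {T} (+0)
site 0, node BTY: BY={T} ∪ T={C} → {C,T} (+1)
site 0, node HN: H={C} ∩ N={C} → {C} (+0)
site 0, node HKN: HN={C} ∩ K={C} → {C} (+0)
site 0, node BHKNTY: BTY={C,T} ∩ HKN={C} → {C} (+0)
site 1, node BY: B={T} ∪ Y={C} → {C,T} (+1)
site 1, node BTY: BY={C,T} ∪ T={G} → {C,G,T} (+1)
site 1, node HN: H={C} ∩ N={C} → {C} (+0)
site 1, node HKN: HN={C} ∪ K={T} → {C,T} (+1)
site 1, node BHKNTY: BTY={C,G,T} ∩ HKN={C,T} → {C,T} (+0)
site 2, node BY: B={T} ∩ Y={T} → {T} (+0)
site 2, node BTY: BY={T} ∪ T={A} → {A,T} (+1)
site 2, node HN: H={G} ∪ N={T} → {G,T} (+1)
site 2, node HKN: HN={G,T} ∩ K={G} → {G} (+0)
site 2, node BHKNTY: BTY={A,T} ∪ HKN={G} → {A,G,T} (+1)
site 3, node BY: B={T} ∩ Y={T} → {T} (+0)
site 3, node BTY: BY={T} ∩ T={T} → {T} (+0)
site 3, node HN: H={C} ∩ N={C} → {C} (+0)
site 3, node HKN: HN={C} ∩ K={C} → {C} (+0)
site 3, node BHKNTY: BTY={T} ∪ HKN={C} → {C,T} (+1)
site 4, node BY: B={C} ∩ Y={C} → {C} (+0)
site 4, node BTY: BY={C} ∩ T={C} → {C} (+0)
site 4, node HN: H={C} ∩ N={C} → {C} (+0)
site 4, node HKN: HN={C} ∩ K={C} → {C} (+0)
site 4, node BHKNTY: BTY={C} ∩ HKN={C} → {C} (+0)
per-site changes: [1, 3, 3, 1, 0]; total = 8

T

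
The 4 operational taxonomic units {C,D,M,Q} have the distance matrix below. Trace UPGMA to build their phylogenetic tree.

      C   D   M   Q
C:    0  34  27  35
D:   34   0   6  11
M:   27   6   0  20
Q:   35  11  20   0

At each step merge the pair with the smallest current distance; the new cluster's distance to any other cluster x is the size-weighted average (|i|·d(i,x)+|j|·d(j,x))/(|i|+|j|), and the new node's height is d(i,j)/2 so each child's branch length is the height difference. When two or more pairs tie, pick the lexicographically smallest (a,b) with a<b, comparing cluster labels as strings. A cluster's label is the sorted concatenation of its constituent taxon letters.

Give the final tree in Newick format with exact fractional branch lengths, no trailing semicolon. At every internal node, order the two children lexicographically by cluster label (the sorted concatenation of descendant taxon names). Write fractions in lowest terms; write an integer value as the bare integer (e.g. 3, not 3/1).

(C:16,((D:3,M:3):19/4,Q:31/4):33/4)

iteration 1: select D,M (d=6); attach at lengths (3, 3); label the merged cluster DM
  updated: d(C,DM)=61/2, d(DM,Q)=31/2
iteration 2: select DM,Q (d=31/2); attach at lengths (19/4, 31/4); label the merged cluster DMQ
  updated: d(C,DMQ)=32
iteration 3: select C,DMQ (d=32); attach at lengths (16, 33/4); label the merged cluster CDMQ
final tree: (C:16,((D:3,M:3):19/4,Q:31/4):33/4)
total length: 171/4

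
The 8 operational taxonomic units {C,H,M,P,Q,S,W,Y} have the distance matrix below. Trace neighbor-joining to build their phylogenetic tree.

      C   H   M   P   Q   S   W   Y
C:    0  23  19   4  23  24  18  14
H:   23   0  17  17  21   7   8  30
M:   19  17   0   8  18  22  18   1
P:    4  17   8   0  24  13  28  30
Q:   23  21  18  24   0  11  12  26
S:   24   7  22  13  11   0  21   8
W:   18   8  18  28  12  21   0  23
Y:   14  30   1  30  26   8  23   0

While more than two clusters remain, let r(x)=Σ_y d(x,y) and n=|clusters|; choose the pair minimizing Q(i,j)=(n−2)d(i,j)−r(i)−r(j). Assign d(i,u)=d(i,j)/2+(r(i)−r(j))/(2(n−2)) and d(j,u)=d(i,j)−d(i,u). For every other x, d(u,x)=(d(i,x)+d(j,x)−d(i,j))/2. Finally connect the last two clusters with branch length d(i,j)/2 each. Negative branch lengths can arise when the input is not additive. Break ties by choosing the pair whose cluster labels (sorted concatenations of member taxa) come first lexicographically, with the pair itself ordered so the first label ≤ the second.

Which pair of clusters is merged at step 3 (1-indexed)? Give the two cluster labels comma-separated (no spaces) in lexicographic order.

H,W

step 1: merge (M,Y) at d=1, Q=-229; branch lengths M→-23/12, Y→35/12; new cluster MY
  updated: d(C,MY)=16, d(H,MY)=23, d(MY,P)=37/2, d(MY,Q)=43/2, d(MY,S)=29/2, d(MY,W)=20
step 2: merge (C,P) at d=4, Q=-385/2; branch lengths C→47/20, P→33/20; new cluster CP
  updated: d(CP,H)=18, d(CP,MY)=61/4, d(CP,Q)=43/2, d(CP,S)=33/2, d(CP,W)=21
step 3: merge (H,W) at d=8, Q=-127; branch lengths H→27/8, W→37/8; new cluster HW
  updated: d(CP,HW)=31/2, d(HW,MY)=35/2, d(HW,Q)=25/2, d(HW,S)=10
step 4: merge (CP,MY) at d=61/4, Q=-367/4; branch lengths CP→61/8, MY→61/8; new cluster CMPY
  updated: d(CMPY,HW)=71/8, d(CMPY,Q)=111/8, d(CMPY,S)=63/8
step 5: merge (CMPY,HW) at d=71/8, Q=-177/4; branch lengths CMPY→17/4, HW→37/8; new cluster CHMPWY
  updated: d(CHMPWY,Q)=35/4, d(CHMPWY,S)=9/2
step 6: merge (CHMPWY,Q) at d=35/4, Q=-97/4; branch lengths CHMPWY→9/8, Q→61/8; new cluster CHMPQWY
  updated: d(CHMPQWY,S)=27/8
step 7: merge (CHMPQWY,S) at d=27/8; branch lengths CHMPQWY→27/16, S→27/16; new cluster CHMPQSWY
final tree: (((((C:47/20,P:33/20):61/8,(M:-23/12,Y:35/12):61/8):17/4,(H:27/8,W:37/8):37/8):9/8,Q:61/8):27/16,S:27/16)
total length: 197/4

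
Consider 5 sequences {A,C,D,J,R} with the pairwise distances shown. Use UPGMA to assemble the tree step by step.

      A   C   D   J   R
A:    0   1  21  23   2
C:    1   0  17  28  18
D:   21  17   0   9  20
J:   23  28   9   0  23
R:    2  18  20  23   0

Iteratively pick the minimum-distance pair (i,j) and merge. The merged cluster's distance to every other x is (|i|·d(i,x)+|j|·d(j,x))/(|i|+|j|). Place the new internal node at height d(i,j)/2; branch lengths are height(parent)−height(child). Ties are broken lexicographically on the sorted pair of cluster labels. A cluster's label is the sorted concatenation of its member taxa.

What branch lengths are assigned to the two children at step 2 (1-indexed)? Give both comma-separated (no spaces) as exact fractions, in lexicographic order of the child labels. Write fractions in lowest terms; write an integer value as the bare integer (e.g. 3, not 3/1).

1. join A+C (d=1) ⇒ AC; edges |A|=1/2, |C|=1/2
  updated: d(AC,D)=19, d(AC,J)=51/2, d(AC,R)=10
2. join D+J (d=9) ⇒ DJ; edges |D|=9/2, |J|=9/2
  updated: d(AC,DJ)=89/4, d(DJ,R)=43/2
3. join AC+R (d=10) ⇒ ACR; edges |AC|=9/2, |R|=5
  updated: d(ACR,DJ)=22
4. join ACR+DJ (d=22) ⇒ ACDJR; edges |ACR|=6, |DJ|=13/2
final tree: (((A:1/2,C:1/2):9/2,R:5):6,(D:9/2,J:9/2):13/2)
total length: 32

9/2,9/2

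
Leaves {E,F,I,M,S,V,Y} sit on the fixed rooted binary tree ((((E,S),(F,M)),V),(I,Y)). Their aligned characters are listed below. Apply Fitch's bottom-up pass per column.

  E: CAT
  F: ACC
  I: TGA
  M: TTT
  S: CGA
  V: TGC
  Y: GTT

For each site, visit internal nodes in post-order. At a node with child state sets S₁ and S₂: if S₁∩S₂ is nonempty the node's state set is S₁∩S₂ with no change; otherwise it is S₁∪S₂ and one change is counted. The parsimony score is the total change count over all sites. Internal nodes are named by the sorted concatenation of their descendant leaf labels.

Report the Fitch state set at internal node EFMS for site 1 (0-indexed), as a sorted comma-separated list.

[col 0] ES: children E:{C}, S:{C} ∩→ {C}; cost 0
[col 0] FM: children F:{A}, M:{T} ∪→ {A,T}; cost 1
[col 0] EFMS: children ES:{C}, FM:{A,T} ∪→ {A,C,T}; cost 1
[col 0] EFMSV: children EFMS:{A,C,T}, V:{T} ∩→ {T}; cost 0
[col 0] IY: children I:{T}, Y:{G} ∪→ {G,T}; cost 1
[col 0] EFIMSVY: children EFMSV:{T}, IY:{G,T} ∩→ {T}; cost 0
[col 1] ES: children E:{A}, S:{G} ∪→ {A,G}; cost 1
[col 1] FM: children F:{C}, M:{T} ∪→ {C,T}; cost 1
[col 1] EFMS: children ES:{A,G}, FM:{C,T} ∪→ {A,C,G,T}; cost 1
[col 1] EFMSV: children EFMS:{A,C,G,T}, V:{G} ∩→ {G}; cost 0
[col 1] IY: children I:{G}, Y:{T} ∪→ {G,T}; cost 1
[col 1] EFIMSVY: children EFMSV:{G}, IY:{G,T} ∩→ {G}; cost 0
[col 2] ES: children E:{T}, S:{A} ∪→ {A,T}; cost 1
[col 2] FM: children F:{C}, M:{T} ∪→ {C,T}; cost 1
[col 2] EFMS: children ES:{A,T}, FM:{C,T} ∩→ {T}; cost 0
[col 2] EFMSV: children EFMS:{T}, V:{C} ∪→ {C,T}; cost 1
[col 2] IY: children I:{A}, Y:{T} ∪→ {A,T}; cost 1
[col 2] EFIMSVY: children EFMSV:{C,T}, IY:{A,T} ∩→ {T}; cost 0
per-site changes: [3, 4, 4]; total = 11

A,C,G,T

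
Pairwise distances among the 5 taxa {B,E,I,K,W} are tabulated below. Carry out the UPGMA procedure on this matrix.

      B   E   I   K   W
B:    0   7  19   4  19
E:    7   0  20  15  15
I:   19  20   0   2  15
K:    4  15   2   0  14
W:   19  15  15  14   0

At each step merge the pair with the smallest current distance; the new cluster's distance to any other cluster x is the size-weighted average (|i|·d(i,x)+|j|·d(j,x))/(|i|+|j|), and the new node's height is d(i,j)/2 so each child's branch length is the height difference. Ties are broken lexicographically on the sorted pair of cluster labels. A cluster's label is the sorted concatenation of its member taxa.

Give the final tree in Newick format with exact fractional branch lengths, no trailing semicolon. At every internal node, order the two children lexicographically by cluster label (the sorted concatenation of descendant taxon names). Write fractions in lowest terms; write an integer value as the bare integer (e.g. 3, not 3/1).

1. join I+K (d=2) ⇒ IK; edges |I|=1, |K|=1
  updated: d(B,IK)=23/2, d(E,IK)=35/2, d(IK,W)=29/2
2. join B+E (d=7) ⇒ BE; edges |B|=7/2, |E|=7/2
  updated: d(BE,IK)=29/2, d(BE,W)=17
3. join BE+IK (d=29/2) ⇒ BEIK; edges |BE|=15/4, |IK|=25/4
  updated: d(BEIK,W)=63/4
4. join BEIK+W (d=63/4) ⇒ BEIKW; edges |BEIK|=5/8, |W|=63/8
final tree: (((B:7/2,E:7/2):15/4,(I:1,K:1):25/4):5/8,W:63/8)
total length: 55/2

(((B:7/2,E:7/2):15/4,(I:1,K:1):25/4):5/8,W:63/8)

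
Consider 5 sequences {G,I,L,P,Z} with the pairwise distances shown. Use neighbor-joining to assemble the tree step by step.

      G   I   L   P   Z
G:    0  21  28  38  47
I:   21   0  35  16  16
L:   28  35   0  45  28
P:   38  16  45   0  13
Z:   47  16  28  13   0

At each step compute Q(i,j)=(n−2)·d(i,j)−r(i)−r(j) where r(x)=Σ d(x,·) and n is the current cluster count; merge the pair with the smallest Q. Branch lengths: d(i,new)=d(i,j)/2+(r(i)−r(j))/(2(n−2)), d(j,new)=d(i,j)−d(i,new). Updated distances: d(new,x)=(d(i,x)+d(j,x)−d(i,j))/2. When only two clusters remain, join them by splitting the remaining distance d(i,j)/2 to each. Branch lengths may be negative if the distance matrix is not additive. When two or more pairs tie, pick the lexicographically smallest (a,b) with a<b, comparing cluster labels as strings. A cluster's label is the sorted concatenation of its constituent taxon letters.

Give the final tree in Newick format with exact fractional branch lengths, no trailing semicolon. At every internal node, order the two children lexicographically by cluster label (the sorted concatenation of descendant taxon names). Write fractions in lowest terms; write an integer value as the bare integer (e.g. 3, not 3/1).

iteration 1: select G,L (d=28, Q=-186); attach at lengths (41/3, 43/3); label the merged cluster GL
  updated: d(GL,I)=14, d(GL,P)=55/2, d(GL,Z)=47/2
iteration 2: select GL,I (d=14, Q=-83); attach at lengths (47/4, 9/4); label the merged cluster GIL
  updated: d(GIL,P)=59/4, d(GIL,Z)=51/4
iteration 3: select GIL,P (d=59/4, Q=-81/2); attach at lengths (29/4, 15/2); label the merged cluster GILP
  updated: d(GILP,Z)=11/2
iteration 4: select GILP,Z (d=11/2); attach at lengths (11/4, 11/4); label the merged cluster GILPZ
final tree: ((((G:41/3,L:43/3):47/4,I:9/4):29/4,P:15/2):11/4,Z:11/4)
total length: 249/4

((((G:41/3,L:43/3):47/4,I:9/4):29/4,P:15/2):11/4,Z:11/4)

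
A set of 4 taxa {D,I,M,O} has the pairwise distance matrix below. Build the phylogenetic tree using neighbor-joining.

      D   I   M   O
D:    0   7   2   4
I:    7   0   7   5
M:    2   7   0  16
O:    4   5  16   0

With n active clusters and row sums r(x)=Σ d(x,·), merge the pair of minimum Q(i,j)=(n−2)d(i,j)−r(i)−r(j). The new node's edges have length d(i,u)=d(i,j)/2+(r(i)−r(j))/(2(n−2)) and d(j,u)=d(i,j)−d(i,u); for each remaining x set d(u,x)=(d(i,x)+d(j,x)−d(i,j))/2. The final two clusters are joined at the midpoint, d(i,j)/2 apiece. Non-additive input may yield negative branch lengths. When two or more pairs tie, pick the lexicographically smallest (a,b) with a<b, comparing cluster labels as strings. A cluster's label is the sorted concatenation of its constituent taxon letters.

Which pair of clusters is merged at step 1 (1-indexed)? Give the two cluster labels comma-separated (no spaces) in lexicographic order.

1. join D+M (d=2, Q=-34) ⇒ DM; edges |D|=-2, |M|=4
  updated: d(DM,I)=6, d(DM,O)=9
2. join DM+I (d=6, Q=-20) ⇒ DIM; edges |DM|=5, |I|=1
  updated: d(DIM,O)=4
3. join DIM+O (d=4) ⇒ DIMO; edges |DIM|=2, |O|=2
final tree: (((D:-2,M:4):5,I:1):2,O:2)
total length: 12

D,M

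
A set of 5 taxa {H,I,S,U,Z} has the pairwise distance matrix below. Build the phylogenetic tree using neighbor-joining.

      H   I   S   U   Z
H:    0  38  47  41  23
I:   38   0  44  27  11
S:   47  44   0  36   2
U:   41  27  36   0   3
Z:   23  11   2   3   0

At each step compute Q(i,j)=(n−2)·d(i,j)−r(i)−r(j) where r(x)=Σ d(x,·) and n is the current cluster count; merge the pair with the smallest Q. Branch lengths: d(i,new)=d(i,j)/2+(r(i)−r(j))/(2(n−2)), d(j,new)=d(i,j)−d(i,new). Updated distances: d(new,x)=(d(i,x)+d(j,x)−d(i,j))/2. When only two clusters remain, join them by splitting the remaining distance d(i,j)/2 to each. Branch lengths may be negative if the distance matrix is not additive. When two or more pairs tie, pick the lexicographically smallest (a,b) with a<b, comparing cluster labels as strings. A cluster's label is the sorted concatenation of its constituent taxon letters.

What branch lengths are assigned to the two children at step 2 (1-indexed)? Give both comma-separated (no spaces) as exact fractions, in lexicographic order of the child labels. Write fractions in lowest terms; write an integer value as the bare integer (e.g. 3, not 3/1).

195/8,109/8

step 1: merge (S,Z) at d=2, Q=-162; branch lengths S→16, Z→-14; new cluster SZ
  updated: d(H,SZ)=34, d(I,SZ)=53/2, d(SZ,U)=37/2
step 2: merge (H,I) at d=38, Q=-257/2; branch lengths H→195/8, I→109/8; new cluster HI
  updated: d(HI,SZ)=45/4, d(HI,U)=15
step 3: merge (HI,SZ) at d=45/4, Q=-179/4; branch lengths HI→31/8, SZ→59/8; new cluster HISZ
  updated: d(HISZ,U)=89/8
step 4: merge (HISZ,U) at d=89/8; branch lengths HISZ→89/16, U→89/16; new cluster HISUZ
final tree: (((H:195/8,I:109/8):31/8,(S:16,Z:-14):59/8):89/16,U:89/16)
total length: 499/8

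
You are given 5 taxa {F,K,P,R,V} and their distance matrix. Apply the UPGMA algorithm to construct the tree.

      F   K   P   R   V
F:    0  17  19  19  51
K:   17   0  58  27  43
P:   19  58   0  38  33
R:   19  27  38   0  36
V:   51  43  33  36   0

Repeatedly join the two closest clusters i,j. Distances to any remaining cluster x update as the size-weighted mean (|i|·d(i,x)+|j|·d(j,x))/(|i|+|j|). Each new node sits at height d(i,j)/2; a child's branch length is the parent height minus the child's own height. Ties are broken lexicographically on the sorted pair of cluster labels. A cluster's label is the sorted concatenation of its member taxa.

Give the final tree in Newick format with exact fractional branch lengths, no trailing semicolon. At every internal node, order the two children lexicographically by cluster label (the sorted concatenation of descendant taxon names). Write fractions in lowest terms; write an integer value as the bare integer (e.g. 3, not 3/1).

(((F:17/2,K:17/2):3,R:23/2):107/12,(P:33/2,V:33/2):47/12)

1. join F+K (d=17) ⇒ FK; edges |F|=17/2, |K|=17/2
  updated: d(FK,P)=77/2, d(FK,R)=23, d(FK,V)=47
2. join FK+R (d=23) ⇒ FKR; edges |FK|=3, |R|=23/2
  updated: d(FKR,P)=115/3, d(FKR,V)=130/3
3. join P+V (d=33) ⇒ PV; edges |P|=33/2, |V|=33/2
  updated: d(FKR,PV)=245/6
4. join FKR+PV (d=245/6) ⇒ FKPRV; edges |FKR|=107/12, |PV|=47/12
final tree: (((F:17/2,K:17/2):3,R:23/2):107/12,(P:33/2,V:33/2):47/12)
total length: 232/3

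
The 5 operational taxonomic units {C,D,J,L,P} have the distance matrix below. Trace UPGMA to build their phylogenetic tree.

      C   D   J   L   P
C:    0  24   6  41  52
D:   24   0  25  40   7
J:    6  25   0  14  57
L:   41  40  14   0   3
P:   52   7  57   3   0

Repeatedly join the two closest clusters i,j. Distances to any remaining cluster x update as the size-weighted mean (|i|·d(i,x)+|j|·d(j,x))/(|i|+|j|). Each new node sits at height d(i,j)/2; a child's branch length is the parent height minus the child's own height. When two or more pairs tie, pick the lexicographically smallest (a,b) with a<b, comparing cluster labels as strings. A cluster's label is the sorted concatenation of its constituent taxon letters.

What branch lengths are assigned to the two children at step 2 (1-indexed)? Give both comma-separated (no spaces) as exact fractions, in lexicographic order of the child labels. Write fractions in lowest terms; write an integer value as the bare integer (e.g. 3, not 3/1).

3,3

iteration 1: select L,P (d=3); attach at lengths (3/2, 3/2); label the merged cluster LP
  updated: d(C,LP)=93/2, d(D,LP)=47/2, d(J,LP)=71/2
iteration 2: select C,J (d=6); attach at lengths (3, 3); label the merged cluster CJ
  updated: d(CJ,D)=49/2, d(CJ,LP)=41
iteration 3: select D,LP (d=47/2); attach at lengths (47/4, 41/4); label the merged cluster DLP
  updated: d(CJ,DLP)=71/2
iteration 4: select CJ,DLP (d=71/2); attach at lengths (59/4, 6); label the merged cluster CDJLP
final tree: ((C:3,J:3):59/4,(D:47/4,(L:3/2,P:3/2):41/4):6)
total length: 207/4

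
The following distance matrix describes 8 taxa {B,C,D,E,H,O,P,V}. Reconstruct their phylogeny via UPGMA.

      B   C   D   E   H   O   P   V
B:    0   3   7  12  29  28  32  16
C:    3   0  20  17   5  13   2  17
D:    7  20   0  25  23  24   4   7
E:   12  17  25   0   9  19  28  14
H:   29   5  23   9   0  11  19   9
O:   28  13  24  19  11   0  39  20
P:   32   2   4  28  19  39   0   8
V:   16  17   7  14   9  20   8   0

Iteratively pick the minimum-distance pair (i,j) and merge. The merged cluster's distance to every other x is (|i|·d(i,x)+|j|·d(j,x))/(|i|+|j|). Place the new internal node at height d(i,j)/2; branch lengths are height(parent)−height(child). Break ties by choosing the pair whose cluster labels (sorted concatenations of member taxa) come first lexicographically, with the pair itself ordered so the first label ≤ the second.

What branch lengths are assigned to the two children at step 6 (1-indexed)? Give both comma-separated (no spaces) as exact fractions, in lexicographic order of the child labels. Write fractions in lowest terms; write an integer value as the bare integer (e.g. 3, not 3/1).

1. join C+P (d=2) ⇒ CP; edges |C|=1, |P|=1
  updated: d(B,CP)=35/2, d(CP,D)=12, d(CP,E)=45/2, d(CP,H)=12, d(CP,O)=26, d(CP,V)=25/2
2. join B+D (d=7) ⇒ BD; edges |B|=7/2, |D|=7/2
  updated: d(BD,CP)=59/4, d(BD,E)=37/2, d(BD,H)=26, d(BD,O)=26, d(BD,V)=23/2
3. join E+H (d=9) ⇒ EH; edges |E|=9/2, |H|=9/2
  updated: d(BD,EH)=89/4, d(CP,EH)=69/4, d(EH,O)=15, d(EH,V)=23/2
4. join BD+V (d=23/2) ⇒ BDV; edges |BD|=9/4, |V|=23/4
  updated: d(BDV,CP)=14, d(BDV,EH)=56/3, d(BDV,O)=24
5. join BDV+CP (d=14) ⇒ BCDPV; edges |BDV|=5/4, |CP|=6
  updated: d(BCDPV,EH)=181/10, d(BCDPV,O)=124/5
6. join EH+O (d=15) ⇒ EHO; edges |EH|=3, |O|=15/2
  updated: d(BCDPV,EHO)=61/3
7. join BCDPV+EHO (d=61/3) ⇒ BCDEHOPV; edges |BCDPV|=19/6, |EHO|=8/3
final tree: ((((B:7/2,D:7/2):9/4,V:23/4):5/4,(C:1,P:1):6):19/6,((E:9/2,H:9/2):3,O:15/2):8/3)
total length: 595/12

3,15/2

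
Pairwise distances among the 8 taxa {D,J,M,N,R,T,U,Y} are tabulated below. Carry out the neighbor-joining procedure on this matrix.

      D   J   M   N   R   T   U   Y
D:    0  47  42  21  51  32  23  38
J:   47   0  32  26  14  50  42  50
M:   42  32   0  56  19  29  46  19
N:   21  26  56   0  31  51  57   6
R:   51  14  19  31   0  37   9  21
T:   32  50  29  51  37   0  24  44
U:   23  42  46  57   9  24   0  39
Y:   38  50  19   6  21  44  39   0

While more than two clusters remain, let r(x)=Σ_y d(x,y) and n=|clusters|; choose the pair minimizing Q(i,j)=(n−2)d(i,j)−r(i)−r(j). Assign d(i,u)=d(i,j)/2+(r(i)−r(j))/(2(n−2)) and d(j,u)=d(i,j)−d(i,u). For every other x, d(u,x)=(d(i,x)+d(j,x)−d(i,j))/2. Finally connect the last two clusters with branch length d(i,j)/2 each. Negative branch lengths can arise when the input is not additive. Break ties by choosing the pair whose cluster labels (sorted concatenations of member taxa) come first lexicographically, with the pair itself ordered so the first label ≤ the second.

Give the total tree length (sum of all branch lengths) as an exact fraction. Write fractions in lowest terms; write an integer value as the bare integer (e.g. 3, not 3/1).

1689/16

iteration 1: select N,Y (d=6, Q=-429); attach at lengths (67/12, 5/12); label the merged cluster NY
  updated: d(D,NY)=53/2, d(J,NY)=35, d(M,NY)=69/2, d(NY,R)=23, d(NY,T)=89/2, d(NY,U)=45
iteration 2: select J,R (d=14, Q=-303); attach at lengths (137/10, 3/10); label the merged cluster JR
  updated: d(D,JR)=42, d(JR,M)=37/2, d(JR,NY)=22, d(JR,T)=73/2, d(JR,U)=37/2
iteration 3: select JR,M (d=37/2, Q=-467/2); attach at lengths (83/16, 213/16); label the merged cluster JMR
  updated: d(D,JMR)=131/4, d(JMR,NY)=19, d(JMR,T)=47/2, d(JMR,U)=23
iteration 4: select JMR,NY (d=19, Q=-705/4); attach at lengths (27/8, 125/8); label the merged cluster JMNRY
  updated: d(D,JMNRY)=161/8, d(JMNRY,T)=49/2, d(JMNRY,U)=49/2
iteration 5: select D,JMNRY (d=161/8, Q=-104); attach at lengths (185/16, 137/16); label the merged cluster DJMNRY
  updated: d(DJMNRY,T)=291/16, d(DJMNRY,U)=219/16
iteration 6: select DJMNRY,T (d=291/16, Q=-447/8); attach at lengths (63/16, 57/4); label the merged cluster DJMNRTY
  updated: d(DJMNRTY,U)=39/4
iteration 7: select DJMNRTY,U (d=39/4); attach at lengths (39/8, 39/8); label the merged cluster DJMNRTUY
final tree: (((D:185/16,(((J:137/10,R:3/10):83/16,M:213/16):27/8,(N:67/12,Y:5/12):125/8):137/16):63/16,T:57/4):39/8,U:39/8)
total length: 1689/16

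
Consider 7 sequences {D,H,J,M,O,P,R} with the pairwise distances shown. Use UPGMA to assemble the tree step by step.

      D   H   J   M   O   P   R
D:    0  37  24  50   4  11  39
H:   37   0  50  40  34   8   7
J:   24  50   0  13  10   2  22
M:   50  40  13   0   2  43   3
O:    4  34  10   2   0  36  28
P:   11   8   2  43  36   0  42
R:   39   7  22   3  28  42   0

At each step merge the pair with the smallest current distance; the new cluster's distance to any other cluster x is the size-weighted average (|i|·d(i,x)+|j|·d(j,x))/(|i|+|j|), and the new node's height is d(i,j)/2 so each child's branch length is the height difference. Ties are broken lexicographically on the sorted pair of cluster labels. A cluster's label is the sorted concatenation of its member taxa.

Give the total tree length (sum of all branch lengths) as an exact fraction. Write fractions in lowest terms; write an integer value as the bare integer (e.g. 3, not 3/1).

1151/20

1. join J+P (d=2) ⇒ JP; edges |J|=1, |P|=1
  updated: d(D,JP)=35/2, d(H,JP)=29, d(JP,M)=28, d(JP,O)=23, d(JP,R)=32
2. join M+O (d=2) ⇒ MO; edges |M|=1, |O|=1
  updated: d(D,MO)=27, d(H,MO)=37, d(JP,MO)=51/2, d(MO,R)=31/2
3. join H+R (d=7) ⇒ HR; edges |H|=7/2, |R|=7/2
  updated: d(D,HR)=38, d(HR,JP)=61/2, d(HR,MO)=105/4
4. join D+JP (d=35/2) ⇒ DJP; edges |D|=35/4, |JP|=31/4
  updated: d(DJP,HR)=33, d(DJP,MO)=26
5. join DJP+MO (d=26) ⇒ DJMOP; edges |DJP|=17/4, |MO|=12
  updated: d(DJMOP,HR)=303/10
6. join DJMOP+HR (d=303/10) ⇒ DHJMOPR; edges |DJMOP|=43/20, |HR|=233/20
final tree: (((D:35/4,(J:1,P:1):31/4):17/4,(M:1,O:1):12):43/20,(H:7/2,R:7/2):233/20)
total length: 1151/20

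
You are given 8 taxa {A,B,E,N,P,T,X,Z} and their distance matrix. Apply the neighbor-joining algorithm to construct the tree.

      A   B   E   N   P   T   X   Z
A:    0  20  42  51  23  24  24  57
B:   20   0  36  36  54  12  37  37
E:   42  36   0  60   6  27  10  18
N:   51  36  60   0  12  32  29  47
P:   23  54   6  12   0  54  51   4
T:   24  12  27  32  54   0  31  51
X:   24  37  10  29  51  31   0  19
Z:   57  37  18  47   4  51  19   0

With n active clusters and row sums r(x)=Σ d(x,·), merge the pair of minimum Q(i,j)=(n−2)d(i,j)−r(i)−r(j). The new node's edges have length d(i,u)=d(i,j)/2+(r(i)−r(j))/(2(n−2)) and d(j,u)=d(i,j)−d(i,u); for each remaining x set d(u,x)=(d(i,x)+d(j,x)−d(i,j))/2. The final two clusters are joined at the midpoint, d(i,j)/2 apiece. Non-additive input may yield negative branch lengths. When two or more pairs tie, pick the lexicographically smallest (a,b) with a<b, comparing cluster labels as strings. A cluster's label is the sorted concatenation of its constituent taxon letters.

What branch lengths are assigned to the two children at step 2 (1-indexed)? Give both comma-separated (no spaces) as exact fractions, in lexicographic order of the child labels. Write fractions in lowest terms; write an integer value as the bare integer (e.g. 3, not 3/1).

step 1: merge (P,Z) at d=4, Q=-413; branch lengths P→-5/12, Z→53/12; new cluster PZ
  updated: d(A,PZ)=38, d(B,PZ)=87/2, d(E,PZ)=10, d(N,PZ)=55/2, d(PZ,T)=101/2, d(PZ,X)=33
step 2: merge (E,PZ) at d=10, Q=-675/2; branch lengths E→13/4, PZ→27/4; new cluster EPZ
  updated: d(A,EPZ)=35, d(B,EPZ)=139/4, d(EPZ,N)=155/4, d(EPZ,T)=135/4, d(EPZ,X)=33/2
step 3: merge (EPZ,X) at d=33/2, Q=-921/4; branch lengths EPZ→349/32, X→179/32; new cluster EPXZ
  updated: d(A,EPXZ)=85/4, d(B,EPXZ)=221/8, d(EPXZ,N)=205/8, d(EPXZ,T)=193/8
step 4: merge (EPXZ,N) at d=205/8, Q=-1331/8; branch lengths EPXZ→247/48, N→983/48; new cluster ENPXZ
  updated: d(A,ENPXZ)=373/16, d(B,ENPXZ)=19, d(ENPXZ,T)=61/4
step 5: merge (A,B) at d=20, Q=-1253/16; branch lengths A→901/64, B→379/64; new cluster AB
  updated: d(AB,ENPXZ)=357/32, d(AB,T)=8
step 6: merge (AB,ENPXZ) at d=357/32, Q=-1101/32; branch lengths AB→125/64, ENPXZ→589/64; new cluster ABENPXZ
  updated: d(ABENPXZ,T)=387/64
step 7: merge (ABENPXZ,T) at d=387/64; branch lengths ABENPXZ→387/128, T→387/128; new cluster ABENPTXZ
final tree: (((A:901/64,B:379/64):125/64,(((E:13/4,(P:-5/12,Z:53/12):27/4):349/32,X:179/32):247/48,N:983/48):589/64):387/128,T:387/128)
total length: 5973/64

13/4,27/4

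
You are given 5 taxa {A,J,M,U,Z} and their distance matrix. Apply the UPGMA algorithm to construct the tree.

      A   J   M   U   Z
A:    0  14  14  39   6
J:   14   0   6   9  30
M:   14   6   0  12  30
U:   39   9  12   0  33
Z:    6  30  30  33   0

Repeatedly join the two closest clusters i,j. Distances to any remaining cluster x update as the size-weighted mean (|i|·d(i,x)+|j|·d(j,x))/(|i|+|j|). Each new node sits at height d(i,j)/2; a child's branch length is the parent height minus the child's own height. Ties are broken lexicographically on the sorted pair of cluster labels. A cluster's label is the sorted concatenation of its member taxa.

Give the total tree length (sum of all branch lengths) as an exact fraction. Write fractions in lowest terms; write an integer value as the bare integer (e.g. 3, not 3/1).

step 1: merge (A,Z) at d=6; branch lengths A→3, Z→3; new cluster AZ
  updated: d(AZ,J)=22, d(AZ,M)=22, d(AZ,U)=36
step 2: merge (J,M) at d=6; branch lengths J→3, M→3; new cluster JM
  updated: d(AZ,JM)=22, d(JM,U)=21/2
step 3: merge (JM,U) at d=21/2; branch lengths JM→9/4, U→21/4; new cluster JMU
  updated: d(AZ,JMU)=80/3
step 4: merge (AZ,JMU) at d=80/3; branch lengths AZ→31/3, JMU→97/12; new cluster AJMUZ
final tree: ((A:3,Z:3):31/3,((J:3,M:3):9/4,U:21/4):97/12)
total length: 455/12

455/12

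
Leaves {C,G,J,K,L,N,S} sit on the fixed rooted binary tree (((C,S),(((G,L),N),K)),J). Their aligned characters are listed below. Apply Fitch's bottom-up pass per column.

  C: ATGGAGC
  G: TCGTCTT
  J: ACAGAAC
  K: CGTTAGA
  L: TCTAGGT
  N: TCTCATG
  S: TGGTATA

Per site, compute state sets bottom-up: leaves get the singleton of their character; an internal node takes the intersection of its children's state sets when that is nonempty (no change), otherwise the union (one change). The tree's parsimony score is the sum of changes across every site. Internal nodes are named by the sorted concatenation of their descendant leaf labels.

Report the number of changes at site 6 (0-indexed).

4

site 0, node CS: C={A} ∪ S={T} → {A,T} (+1)
site 0, node GL: G={T} ∩ L={T} → {T} (+0)
site 0, node GLN: GL={T} ∩ N={T} → {T} (+0)
site 0, node GKLN: GLN={T} ∪ K={C} → {C,T} (+1)
site 0, node CGKLNS: CS={A,T} ∩ GKLN={C,T} → {T} (+0)
site 0, node CGJKLNS: CGKLNS={T} ∪ J={A} → {A,T} (+1)
site 1, node CS: C={T} ∪ S={G} → {G,T} (+1)
site 1, node GL: G={C} ∩ L={C} → {C} (+0)
site 1, node GLN: GL={C} ∩ N={C} → {C} (+0)
site 1, node GKLN: GLN={C} ∪ K={G} → {C,G} (+1)
site 1, node CGKLNS: CS={G,T} ∩ GKLN={C,G} → {G} (+0)
site 1, node CGJKLNS: CGKLNS={G} ∪ J={C} → {C,G} (+1)
site 2, node CS: C={G} ∩ S={G} → {G} (+0)
site 2, node GL: G={G} ∪ L={T} → {G,T} (+1)
site 2, node GLN: GL={G,T} ∩ N={T} → {T} (+0)
site 2, node GKLN: GLN={T} ∩ K={T} → {T} (+0)
site 2, node CGKLNS: CS={G} ∪ GKLN={T} → {G,T} (+1)
site 2, node CGJKLNS: CGKLNS={G,T} ∪ J={A} → {A,G,T} (+1)
site 3, node CS: C={G} ∪ S={T} → {G,T} (+1)
site 3, node GL: G={T} ∪ L={A} → {A,T} (+1)
site 3, node GLN: GL={A,T} ∪ N={C} → {A,C,T} (+1)
site 3, node GKLN: GLN={A,C,T} ∩ K={T} → {T} (+0)
site 3, node CGKLNS: CS={G,T} ∩ GKLN={T} → {T} (+0)
site 3, node CGJKLNS: CGKLNS={T} ∪ J={G} → {G,T} (+1)
site 4, node CS: C={A} ∩ S={A} → {A} (+0)
site 4, node GL: G={C} ∪ L={G} → {C,G} (+1)
site 4, node GLN: GL={C,G} ∪ N={A} → {A,C,G} (+1)
site 4, node GKLN: GLN={A,C,G} ∩ K={A} → {A} (+0)
site 4, node CGKLNS: CS={A} ∩ GKLN={A} → {A} (+0)
site 4, node CGJKLNS: CGKLNS={A} ∩ J={A} → {A} (+0)
site 5, node CS: C={G} ∪ S={T} → {G,T} (+1)
site 5, node GL: G={T} ∪ L={G} → {G,T} (+1)
site 5, node GLN: GL={G,T} ∩ N={T} → {T} (+0)
site 5, node GKLN: GLN={T} ∪ K={G} → {G,T} (+1)
site 5, node CGKLNS: CS={G,T} ∩ GKLN={G,T} → {G,T} (+0)
site 5, node CGJKLNS: CGKLNS={G,T} ∪ J={A} → {A,G,T} (+1)
site 6, node CS: C={C} ∪ S={A} → {A,C} (+1)
site 6, node GL: G={T} ∩ L={T} → {T} (+0)
site 6, node GLN: GL={T} ∪ N={G} → {G,T} (+1)
site 6, node GKLN: GLN={G,T} ∪ K={A} → {A,G,T} (+1)
site 6, node CGKLNS: CS={A,C} ∩ GKLN={A,G,T} → {A} (+0)
site 6, node CGJKLNS: CGKLNS={A} ∪ J={C} → {A,C} (+1)
per-site changes: [3, 3, 3, 4, 2, 4, 4]; total = 23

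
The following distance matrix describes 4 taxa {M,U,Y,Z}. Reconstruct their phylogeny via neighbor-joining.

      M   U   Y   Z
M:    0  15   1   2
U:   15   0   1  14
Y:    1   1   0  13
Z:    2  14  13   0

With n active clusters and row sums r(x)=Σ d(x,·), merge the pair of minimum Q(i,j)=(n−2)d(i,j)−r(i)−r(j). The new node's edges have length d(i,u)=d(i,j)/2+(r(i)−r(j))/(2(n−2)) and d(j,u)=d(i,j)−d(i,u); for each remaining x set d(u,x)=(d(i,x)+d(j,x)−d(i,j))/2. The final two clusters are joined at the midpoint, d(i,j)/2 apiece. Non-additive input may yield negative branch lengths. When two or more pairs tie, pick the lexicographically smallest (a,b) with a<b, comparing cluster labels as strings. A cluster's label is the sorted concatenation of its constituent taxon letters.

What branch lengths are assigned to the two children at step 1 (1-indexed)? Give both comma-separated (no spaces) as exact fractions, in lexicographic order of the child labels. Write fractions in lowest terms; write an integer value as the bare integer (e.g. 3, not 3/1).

-7/4,15/4

1. join M+Z (d=2, Q=-43) ⇒ MZ; edges |M|=-7/4, |Z|=15/4
  updated: d(MZ,U)=27/2, d(MZ,Y)=6
2. join MZ+U (d=27/2, Q=-41/2) ⇒ MUZ; edges |MZ|=37/4, |U|=17/4
  updated: d(MUZ,Y)=-13/4
3. join MUZ+Y (d=-13/4) ⇒ MUYZ; edges |MUZ|=-13/8, |Y|=-13/8
final tree: (((M:-7/4,Z:15/4):37/4,U:17/4):-13/8,Y:-13/8)
total length: 49/4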